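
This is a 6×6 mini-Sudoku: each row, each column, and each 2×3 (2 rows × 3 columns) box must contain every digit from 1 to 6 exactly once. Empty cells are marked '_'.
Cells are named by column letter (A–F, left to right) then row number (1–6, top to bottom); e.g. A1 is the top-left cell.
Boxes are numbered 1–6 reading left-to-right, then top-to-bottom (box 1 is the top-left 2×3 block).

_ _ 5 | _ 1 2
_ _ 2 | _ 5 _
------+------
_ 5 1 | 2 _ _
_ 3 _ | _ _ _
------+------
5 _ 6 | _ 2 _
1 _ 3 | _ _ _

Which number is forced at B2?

1

Cell B2 itself could take any of {1, 4, 6} by direct elimination.
Consider where 1 can go in row 2.
A2 is out (column A already has a 1).
D2 is out (box 2 already has a 1).
F2 is out (box 2 already has a 1).
So the only cell in row 2 that can hold 1 is B2.
Therefore B2 = 1.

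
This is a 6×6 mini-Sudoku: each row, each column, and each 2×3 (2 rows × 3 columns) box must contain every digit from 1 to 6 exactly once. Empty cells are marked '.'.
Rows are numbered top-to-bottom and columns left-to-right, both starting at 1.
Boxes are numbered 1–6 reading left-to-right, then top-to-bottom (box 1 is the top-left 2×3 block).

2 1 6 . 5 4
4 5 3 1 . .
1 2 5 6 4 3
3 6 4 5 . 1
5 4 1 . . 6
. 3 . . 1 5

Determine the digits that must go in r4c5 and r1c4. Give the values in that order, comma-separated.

2,3

For r4c5:
  Row 4 already contains {1, 3, 4, 5, 6}.
  Column 5 already contains {1, 4, 5}.
  Its 2×3 block (box 4) already contains {1, 3, 4, 5, 6}.
  The only value from 1–6 not eliminated is 2, so r4c5 = 2.
For r1c4:
  Row 1 already contains {1, 2, 4, 5, 6}.
  Column 4 already contains {1, 5, 6}.
  Its 2×3 block (box 2) already contains {1, 4, 5}.
  The only value from 1–6 not eliminated is 3, so r1c4 = 3.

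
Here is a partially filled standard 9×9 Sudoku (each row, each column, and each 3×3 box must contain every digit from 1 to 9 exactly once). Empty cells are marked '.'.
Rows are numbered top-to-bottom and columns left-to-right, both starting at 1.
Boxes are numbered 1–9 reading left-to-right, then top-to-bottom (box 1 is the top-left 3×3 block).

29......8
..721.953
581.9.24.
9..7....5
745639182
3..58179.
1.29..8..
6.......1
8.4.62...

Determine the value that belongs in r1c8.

Cell r1c8 itself could take any of {1, 6, 7} by direct elimination.
Consider where 1 can go in column 8.
r4c8 is out (box 6 already has a 1).
r7c8 is out (row 7 already has a 1).
r8c8 is out (row 8 already has a 1).
r9c8 is out (box 9 already has a 1).
So the only cell in column 8 that can hold 1 is r1c8.
Therefore r1c8 = 1.

1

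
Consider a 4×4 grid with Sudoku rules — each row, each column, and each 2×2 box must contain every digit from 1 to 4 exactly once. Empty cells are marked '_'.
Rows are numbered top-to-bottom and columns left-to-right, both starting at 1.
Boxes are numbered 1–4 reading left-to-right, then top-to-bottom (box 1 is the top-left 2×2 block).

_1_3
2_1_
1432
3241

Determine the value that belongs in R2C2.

Row 2 already contains {1, 2}.
Column 2 already contains {1, 2, 4}.
Its 2×2 block (box 1) already contains {1, 2}.
The only value from 1–4 not eliminated is 3, so R2C2 = 3.

3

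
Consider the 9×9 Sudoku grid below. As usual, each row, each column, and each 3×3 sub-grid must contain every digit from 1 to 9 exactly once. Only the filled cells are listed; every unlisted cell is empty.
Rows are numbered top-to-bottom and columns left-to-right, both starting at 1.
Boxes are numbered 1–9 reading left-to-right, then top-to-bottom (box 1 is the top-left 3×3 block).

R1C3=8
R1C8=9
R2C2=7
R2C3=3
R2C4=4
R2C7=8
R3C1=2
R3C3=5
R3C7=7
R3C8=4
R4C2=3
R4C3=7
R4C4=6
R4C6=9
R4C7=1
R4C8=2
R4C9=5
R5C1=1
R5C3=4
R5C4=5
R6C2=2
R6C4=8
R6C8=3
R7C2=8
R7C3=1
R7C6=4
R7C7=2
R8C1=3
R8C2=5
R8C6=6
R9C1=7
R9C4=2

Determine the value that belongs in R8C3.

2

Cell R8C3 itself could take any of {2, 9} by direct elimination.
Consider where 2 can go in row 8.
R8C4 is out (column 4 already has a 2).
R8C5 is out (box 8 already has a 2).
R8C7 is out (column 7 already has a 2).
R8C8 is out (column 8 already has a 2).
R8C9 is out (box 9 already has a 2).
So the only cell in row 8 that can hold 2 is R8C3.
Therefore R8C3 = 2.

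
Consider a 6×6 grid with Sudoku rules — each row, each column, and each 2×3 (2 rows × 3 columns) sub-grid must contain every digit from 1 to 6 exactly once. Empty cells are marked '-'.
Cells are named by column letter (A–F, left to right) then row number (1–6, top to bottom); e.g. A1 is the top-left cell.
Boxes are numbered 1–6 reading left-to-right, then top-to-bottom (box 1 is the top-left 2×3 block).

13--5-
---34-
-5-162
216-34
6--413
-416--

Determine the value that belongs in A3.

4

Cell A3 itself could take any of {3, 4} by direct elimination.
Consider where 4 can go in column A.
A2 is out (row 2 already has a 4).
A6 is out (row 6 already has a 4).
So the only cell in column A that can hold 4 is A3.
Therefore A3 = 4.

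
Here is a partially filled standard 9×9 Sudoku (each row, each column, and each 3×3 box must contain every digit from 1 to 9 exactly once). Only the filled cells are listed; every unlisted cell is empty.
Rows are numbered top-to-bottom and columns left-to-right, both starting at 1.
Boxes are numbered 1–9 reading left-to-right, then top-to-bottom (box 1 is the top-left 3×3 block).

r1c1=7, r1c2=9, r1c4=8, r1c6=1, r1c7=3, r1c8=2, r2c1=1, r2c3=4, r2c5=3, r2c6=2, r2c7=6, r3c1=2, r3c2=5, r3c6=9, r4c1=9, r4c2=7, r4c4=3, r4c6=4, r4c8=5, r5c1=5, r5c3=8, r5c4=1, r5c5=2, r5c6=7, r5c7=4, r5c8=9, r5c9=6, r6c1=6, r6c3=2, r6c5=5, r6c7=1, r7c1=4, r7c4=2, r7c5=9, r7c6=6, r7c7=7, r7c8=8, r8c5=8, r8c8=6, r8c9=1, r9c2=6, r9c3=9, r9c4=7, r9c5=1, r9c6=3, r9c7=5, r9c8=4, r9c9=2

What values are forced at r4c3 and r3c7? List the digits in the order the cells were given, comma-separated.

1,8

For r4c3:
  Row 4 already contains {3, 4, 5, 7, 9}.
  Column 3 already contains {2, 4, 8, 9}.
  Its 3×3 block (box 4) already contains {2, 5, 6, 7, 8, 9}.
  The only value from 1–9 not eliminated is 1, so r4c3 = 1.
For r3c7:
  Row 3 already contains {2, 5, 9}.
  Column 7 already contains {1, 3, 4, 5, 6, 7}.
  Its 3×3 block (box 3) already contains {2, 3, 6}.
  The only value from 1–9 not eliminated is 8, so r3c7 = 8.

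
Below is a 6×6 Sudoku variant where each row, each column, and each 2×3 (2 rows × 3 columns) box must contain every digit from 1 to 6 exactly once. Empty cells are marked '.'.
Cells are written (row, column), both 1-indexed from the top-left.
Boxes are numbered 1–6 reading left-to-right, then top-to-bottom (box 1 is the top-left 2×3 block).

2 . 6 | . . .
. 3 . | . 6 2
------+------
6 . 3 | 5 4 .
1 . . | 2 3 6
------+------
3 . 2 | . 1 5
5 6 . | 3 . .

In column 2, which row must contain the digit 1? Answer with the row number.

Consider where 1 can go in column 2.
(3,2) is out (box 3 already has a 1).
(4,2) is out (row 4 already has a 1).
(5,2) is out (row 5 already has a 1).
So the only cell in column 2 that can hold 1 is (1,2).
That is row 1.

1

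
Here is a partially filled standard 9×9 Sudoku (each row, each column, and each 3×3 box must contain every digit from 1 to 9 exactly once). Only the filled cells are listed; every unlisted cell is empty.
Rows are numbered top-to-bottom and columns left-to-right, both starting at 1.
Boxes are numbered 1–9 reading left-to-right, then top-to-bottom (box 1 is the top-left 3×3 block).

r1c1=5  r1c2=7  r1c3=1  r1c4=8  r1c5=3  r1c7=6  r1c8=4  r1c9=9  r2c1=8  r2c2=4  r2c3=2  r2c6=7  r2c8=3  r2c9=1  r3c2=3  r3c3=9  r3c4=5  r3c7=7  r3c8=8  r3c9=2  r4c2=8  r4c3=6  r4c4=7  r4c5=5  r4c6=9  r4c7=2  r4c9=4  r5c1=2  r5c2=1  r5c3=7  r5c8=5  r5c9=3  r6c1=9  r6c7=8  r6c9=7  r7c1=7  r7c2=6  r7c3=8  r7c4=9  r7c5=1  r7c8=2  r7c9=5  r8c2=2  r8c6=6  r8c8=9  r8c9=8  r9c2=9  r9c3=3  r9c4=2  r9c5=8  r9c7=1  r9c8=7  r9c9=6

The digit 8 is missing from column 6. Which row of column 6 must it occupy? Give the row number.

Consider where 8 can go in column 6.
r1c6 is out (row 1 already has a 8).
r3c6 is out (row 3 already has a 8).
r6c6 is out (row 6 already has a 8).
r7c6 is out (row 7 already has a 8).
r9c6 is out (row 9 already has a 8).
So the only cell in column 6 that can hold 8 is r5c6.
That is row 5.

5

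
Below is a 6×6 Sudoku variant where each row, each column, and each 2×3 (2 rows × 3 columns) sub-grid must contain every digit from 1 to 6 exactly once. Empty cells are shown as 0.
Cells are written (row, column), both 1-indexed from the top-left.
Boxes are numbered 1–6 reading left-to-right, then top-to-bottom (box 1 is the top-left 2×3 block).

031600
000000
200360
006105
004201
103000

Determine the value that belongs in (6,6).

Cell (6,6) itself could take any of {4, 6} by direct elimination.
Consider where 6 can go in column 6.
(1,6) is out (row 1 already has a 6).
(2,6) is out (box 2 already has a 6).
(3,6) is out (row 3 already has a 6).
So the only cell in column 6 that can hold 6 is (6,6).
Therefore (6,6) = 6.

6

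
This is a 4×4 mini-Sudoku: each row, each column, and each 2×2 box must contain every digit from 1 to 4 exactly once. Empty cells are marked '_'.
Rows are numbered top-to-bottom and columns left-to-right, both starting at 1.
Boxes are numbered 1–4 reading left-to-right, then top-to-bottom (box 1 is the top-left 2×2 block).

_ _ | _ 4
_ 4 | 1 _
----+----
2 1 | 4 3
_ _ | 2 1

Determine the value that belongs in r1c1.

Cell r1c1 itself could take any of {1, 3} by direct elimination.
Consider where 1 can go in box 1.
r1c2 is out (column 2 already has a 1).
r2c1 is out (row 2 already has a 1).
So the only cell in box 1 that can hold 1 is r1c1.
Therefore r1c1 = 1.

1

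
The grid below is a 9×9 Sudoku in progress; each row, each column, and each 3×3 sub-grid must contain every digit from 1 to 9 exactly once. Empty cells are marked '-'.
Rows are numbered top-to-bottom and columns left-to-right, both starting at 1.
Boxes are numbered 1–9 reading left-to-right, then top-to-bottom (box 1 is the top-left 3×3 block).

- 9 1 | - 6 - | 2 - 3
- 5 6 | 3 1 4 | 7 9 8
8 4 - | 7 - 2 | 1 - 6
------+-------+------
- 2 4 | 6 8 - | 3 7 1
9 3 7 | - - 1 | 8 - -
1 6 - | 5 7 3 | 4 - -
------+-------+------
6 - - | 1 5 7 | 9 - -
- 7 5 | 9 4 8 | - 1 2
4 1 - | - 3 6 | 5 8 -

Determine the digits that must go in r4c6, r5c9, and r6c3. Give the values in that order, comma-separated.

9,5,8

For r4c6:
  Row 4 already contains {1, 2, 3, 4, 6, 7, 8}.
  Column 6 already contains {1, 2, 3, 4, 6, 7, 8}.
  Its 3×3 block (box 5) already contains {1, 3, 5, 6, 7, 8}.
  The only value from 1–9 not eliminated is 9, so r4c6 = 9.
For r5c9:
  Row 5 already contains {1, 3, 7, 8, 9}.
  Column 9 already contains {1, 2, 3, 6, 8}.
  Its 3×3 block (box 6) already contains {1, 3, 4, 7, 8}.
  The only value from 1–9 not eliminated is 5, so r5c9 = 5.
For r6c3:
  Row 6 already contains {1, 3, 4, 5, 6, 7}.
  Column 3 already contains {1, 4, 5, 6, 7}.
  Its 3×3 block (box 4) already contains {1, 2, 3, 4, 6, 7, 9}.
  The only value from 1–9 not eliminated is 8, so r6c3 = 8.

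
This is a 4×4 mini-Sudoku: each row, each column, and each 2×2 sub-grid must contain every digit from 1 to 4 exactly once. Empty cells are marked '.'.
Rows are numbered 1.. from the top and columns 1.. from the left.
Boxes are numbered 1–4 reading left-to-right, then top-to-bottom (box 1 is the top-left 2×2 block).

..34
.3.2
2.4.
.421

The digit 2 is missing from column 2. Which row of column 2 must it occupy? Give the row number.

Consider where 2 can go in column 2.
row 3, column 2 is out (row 3 already has a 2).
So the only cell in column 2 that can hold 2 is row 1, column 2.
That is row 1.

1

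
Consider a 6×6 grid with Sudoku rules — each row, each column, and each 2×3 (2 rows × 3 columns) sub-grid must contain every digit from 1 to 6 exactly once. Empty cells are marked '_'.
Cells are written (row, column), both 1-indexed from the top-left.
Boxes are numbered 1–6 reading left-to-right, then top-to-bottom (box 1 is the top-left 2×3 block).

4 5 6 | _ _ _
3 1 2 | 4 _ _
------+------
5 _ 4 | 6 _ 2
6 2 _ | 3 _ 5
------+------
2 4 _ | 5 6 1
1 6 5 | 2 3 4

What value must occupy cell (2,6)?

Row 2 already contains {1, 2, 3, 4}.
Column 6 already contains {1, 2, 4, 5}.
Its 2×3 block (box 2) already contains {4}.
The only value from 1–6 not eliminated is 6, so (2,6) = 6.

6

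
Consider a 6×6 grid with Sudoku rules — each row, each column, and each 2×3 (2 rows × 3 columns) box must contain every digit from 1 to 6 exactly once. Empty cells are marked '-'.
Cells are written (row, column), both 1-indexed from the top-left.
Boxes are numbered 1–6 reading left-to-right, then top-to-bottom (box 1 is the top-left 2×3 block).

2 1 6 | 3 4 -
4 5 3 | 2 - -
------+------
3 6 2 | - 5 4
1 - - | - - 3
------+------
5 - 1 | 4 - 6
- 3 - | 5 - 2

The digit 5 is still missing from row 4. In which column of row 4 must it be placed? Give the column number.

3

Consider where 5 can go in row 4.
(4,2) is out (column 2 already has a 5).
(4,4) is out (column 4 already has a 5).
(4,5) is out (column 5 already has a 5).
So the only cell in row 4 that can hold 5 is (4,3).
That is column 3.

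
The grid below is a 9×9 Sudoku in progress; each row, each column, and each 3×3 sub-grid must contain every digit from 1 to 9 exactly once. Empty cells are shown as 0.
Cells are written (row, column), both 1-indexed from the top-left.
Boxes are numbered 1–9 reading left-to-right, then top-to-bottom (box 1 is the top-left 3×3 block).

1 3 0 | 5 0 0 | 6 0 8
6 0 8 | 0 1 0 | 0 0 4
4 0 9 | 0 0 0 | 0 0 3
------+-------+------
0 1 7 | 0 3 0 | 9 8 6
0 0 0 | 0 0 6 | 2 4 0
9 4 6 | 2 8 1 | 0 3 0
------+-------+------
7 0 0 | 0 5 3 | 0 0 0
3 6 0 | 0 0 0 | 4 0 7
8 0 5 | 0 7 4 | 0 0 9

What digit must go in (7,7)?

Cell (7,7) itself could take any of {1, 8} by direct elimination.
Consider where 8 can go in column 7.
(2,7) is out (row 2 already has a 8).
(3,7) is out (box 3 already has a 8).
(6,7) is out (row 6 already has a 8).
(9,7) is out (row 9 already has a 8).
So the only cell in column 7 that can hold 8 is (7,7).
Therefore (7,7) = 8.

8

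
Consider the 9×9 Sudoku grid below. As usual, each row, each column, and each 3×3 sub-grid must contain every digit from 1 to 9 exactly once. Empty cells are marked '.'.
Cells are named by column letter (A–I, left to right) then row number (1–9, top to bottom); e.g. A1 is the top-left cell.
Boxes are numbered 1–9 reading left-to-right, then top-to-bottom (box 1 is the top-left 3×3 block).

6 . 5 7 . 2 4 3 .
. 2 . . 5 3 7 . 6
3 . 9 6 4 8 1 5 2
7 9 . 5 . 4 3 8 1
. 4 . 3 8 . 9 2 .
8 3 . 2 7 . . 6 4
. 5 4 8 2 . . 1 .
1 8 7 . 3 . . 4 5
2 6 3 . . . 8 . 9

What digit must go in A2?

4

Row 2 already contains {2, 3, 5, 6, 7}.
Column A already contains {1, 2, 3, 6, 7, 8}.
Its 3×3 block (box 1) already contains {2, 3, 5, 6, 9}.
The only value from 1–9 not eliminated is 4, so A2 = 4.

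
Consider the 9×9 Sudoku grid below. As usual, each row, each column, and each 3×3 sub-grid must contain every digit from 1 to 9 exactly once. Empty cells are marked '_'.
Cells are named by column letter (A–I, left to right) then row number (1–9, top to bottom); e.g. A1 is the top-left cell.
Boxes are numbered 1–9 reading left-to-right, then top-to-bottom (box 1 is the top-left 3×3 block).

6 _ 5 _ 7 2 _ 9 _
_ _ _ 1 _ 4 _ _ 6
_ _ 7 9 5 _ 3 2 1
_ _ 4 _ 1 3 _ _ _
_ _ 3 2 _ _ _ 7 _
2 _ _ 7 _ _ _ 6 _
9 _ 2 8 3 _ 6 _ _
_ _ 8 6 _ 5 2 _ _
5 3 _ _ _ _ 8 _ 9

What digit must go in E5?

6

Cell E5 itself could take any of {4, 6, 8, 9} by direct elimination.
Consider where 6 can go in column E.
E2 is out (row 2 already has a 6).
E6 is out (row 6 already has a 6).
E8 is out (row 8 already has a 6).
E9 is out (box 8 already has a 6).
So the only cell in column E that can hold 6 is E5.
Therefore E5 = 6.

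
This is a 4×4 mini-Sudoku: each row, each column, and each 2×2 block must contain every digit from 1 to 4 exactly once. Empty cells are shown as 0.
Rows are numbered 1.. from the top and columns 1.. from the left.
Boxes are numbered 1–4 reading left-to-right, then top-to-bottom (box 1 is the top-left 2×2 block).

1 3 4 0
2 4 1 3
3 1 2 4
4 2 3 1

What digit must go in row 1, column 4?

Row 1 already contains {1, 3, 4}.
Column 4 already contains {1, 3, 4}.
Its 2×2 block (box 2) already contains {1, 3, 4}.
The only value from 1–4 not eliminated is 2, so row 1, column 4 = 2.

2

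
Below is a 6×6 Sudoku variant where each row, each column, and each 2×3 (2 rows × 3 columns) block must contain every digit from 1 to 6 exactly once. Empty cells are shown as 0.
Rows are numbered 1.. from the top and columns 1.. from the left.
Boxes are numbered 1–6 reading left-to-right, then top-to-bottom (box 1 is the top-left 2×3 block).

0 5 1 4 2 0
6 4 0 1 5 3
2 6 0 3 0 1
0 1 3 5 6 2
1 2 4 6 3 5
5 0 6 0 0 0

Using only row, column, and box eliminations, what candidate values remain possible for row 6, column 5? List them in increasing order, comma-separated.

1,4

Row 6 already contains {5, 6}.
Column 5 already contains {2, 3, 5, 6}.
Its 2×3 block (box 6) already contains {3, 5, 6}.
Removing those from 1–6 leaves {1, 4} as the candidates for row 6, column 5.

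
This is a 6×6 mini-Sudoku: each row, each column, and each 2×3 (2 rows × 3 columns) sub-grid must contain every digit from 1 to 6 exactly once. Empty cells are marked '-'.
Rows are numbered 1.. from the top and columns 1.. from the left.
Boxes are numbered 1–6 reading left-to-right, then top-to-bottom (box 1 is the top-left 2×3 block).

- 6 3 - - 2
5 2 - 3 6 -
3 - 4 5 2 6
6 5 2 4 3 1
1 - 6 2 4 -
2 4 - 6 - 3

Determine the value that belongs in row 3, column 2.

Row 3 already contains {2, 3, 4, 5, 6}.
Column 2 already contains {2, 4, 5, 6}.
Its 2×3 block (box 3) already contains {2, 3, 4, 5, 6}.
The only value from 1–6 not eliminated is 1, so row 3, column 2 = 1.

1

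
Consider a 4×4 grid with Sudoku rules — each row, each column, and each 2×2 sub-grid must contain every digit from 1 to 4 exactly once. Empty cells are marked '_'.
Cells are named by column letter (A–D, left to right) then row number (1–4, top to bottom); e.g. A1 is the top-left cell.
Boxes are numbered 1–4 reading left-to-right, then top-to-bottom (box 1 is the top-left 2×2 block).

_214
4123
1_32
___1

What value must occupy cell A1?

Row 1 already contains {1, 2, 4}.
Column A already contains {1, 4}.
Its 2×2 block (box 1) already contains {1, 2, 4}.
The only value from 1–4 not eliminated is 3, so A1 = 3.

3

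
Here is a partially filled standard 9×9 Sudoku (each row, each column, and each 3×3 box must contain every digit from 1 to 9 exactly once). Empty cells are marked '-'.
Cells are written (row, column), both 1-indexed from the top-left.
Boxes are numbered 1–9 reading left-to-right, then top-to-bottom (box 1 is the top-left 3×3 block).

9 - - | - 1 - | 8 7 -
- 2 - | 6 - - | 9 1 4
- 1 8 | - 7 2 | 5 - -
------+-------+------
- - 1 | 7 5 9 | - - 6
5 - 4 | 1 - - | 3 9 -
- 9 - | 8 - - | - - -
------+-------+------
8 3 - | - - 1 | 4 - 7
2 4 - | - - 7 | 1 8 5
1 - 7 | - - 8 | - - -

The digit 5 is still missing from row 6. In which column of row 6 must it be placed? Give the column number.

8

Consider where 5 can go in row 6.
(6,1) is out (column 1 already has a 5). (6,3) is out (box 4 already has a 5). (6,5) is out (column 5 already has a 5). (6,6) is out (box 5 already has a 5). The remaining empty cells in row 6 are similarly blocked.
So the only cell in row 6 that can hold 5 is (6,8).
That is column 8.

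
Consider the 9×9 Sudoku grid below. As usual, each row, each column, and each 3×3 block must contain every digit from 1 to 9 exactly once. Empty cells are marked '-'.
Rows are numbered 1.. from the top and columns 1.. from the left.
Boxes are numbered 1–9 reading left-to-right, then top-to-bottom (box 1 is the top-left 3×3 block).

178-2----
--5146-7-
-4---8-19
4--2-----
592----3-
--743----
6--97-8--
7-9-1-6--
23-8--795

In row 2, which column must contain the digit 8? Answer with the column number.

9

Consider where 8 can go in row 2.
row 2, column 1 is out (box 1 already has a 8).
row 2, column 2 is out (box 1 already has a 8).
row 2, column 7 is out (column 7 already has a 8).
So the only cell in row 2 that can hold 8 is row 2, column 9.
That is column 9.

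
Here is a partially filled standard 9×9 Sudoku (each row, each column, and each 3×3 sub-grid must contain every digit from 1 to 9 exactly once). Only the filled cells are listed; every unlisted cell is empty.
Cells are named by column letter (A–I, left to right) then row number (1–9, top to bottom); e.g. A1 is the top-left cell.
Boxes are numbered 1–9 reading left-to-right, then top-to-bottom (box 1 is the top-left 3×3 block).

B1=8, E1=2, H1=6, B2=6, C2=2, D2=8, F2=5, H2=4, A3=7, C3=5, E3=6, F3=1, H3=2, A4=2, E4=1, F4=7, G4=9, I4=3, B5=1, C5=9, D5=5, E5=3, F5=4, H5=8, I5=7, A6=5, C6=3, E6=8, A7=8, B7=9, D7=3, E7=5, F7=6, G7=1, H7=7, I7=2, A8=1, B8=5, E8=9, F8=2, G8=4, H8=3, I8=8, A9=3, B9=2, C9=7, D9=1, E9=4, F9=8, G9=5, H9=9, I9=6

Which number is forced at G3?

Cell G3 itself could take any of {3, 8} by direct elimination.
Consider where 8 can go in box 3.
G1 is out (row 1 already has a 8).
I1 is out (row 1 already has a 8).
G2 is out (row 2 already has a 8).
I2 is out (row 2 already has a 8).
I3 is out (column I already has a 8).
So the only cell in box 3 that can hold 8 is G3.
Therefore G3 = 8.

8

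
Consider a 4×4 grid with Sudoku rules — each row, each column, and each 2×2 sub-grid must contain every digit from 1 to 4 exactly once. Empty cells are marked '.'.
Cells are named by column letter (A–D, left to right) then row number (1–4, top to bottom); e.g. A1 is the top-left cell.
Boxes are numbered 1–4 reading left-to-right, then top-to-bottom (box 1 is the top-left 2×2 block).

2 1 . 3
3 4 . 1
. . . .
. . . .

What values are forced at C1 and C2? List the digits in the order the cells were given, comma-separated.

4,2

For C1:
  Row 1 already contains {1, 2, 3}.
  Column C already contains {}.
  Its 2×2 block (box 2) already contains {1, 3}.
  The only value from 1–4 not eliminated is 4, so C1 = 4.
For C2:
  Row 2 already contains {1, 3, 4}.
  Column C already contains {}.
  Its 2×2 block (box 2) already contains {1, 3}.
  The only value from 1–4 not eliminated is 2, so C2 = 2.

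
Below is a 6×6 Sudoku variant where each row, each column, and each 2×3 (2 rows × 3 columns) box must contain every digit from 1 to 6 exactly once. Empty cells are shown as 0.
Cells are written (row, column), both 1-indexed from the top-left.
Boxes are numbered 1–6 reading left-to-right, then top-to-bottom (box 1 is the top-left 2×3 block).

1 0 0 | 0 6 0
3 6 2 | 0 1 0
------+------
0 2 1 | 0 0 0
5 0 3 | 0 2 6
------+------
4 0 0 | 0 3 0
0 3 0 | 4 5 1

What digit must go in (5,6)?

Row 5 already contains {3, 4}.
Column 6 already contains {1, 6}.
Its 2×3 block (box 6) already contains {1, 3, 4, 5}.
The only value from 1–6 not eliminated is 2, so (5,6) = 2.

2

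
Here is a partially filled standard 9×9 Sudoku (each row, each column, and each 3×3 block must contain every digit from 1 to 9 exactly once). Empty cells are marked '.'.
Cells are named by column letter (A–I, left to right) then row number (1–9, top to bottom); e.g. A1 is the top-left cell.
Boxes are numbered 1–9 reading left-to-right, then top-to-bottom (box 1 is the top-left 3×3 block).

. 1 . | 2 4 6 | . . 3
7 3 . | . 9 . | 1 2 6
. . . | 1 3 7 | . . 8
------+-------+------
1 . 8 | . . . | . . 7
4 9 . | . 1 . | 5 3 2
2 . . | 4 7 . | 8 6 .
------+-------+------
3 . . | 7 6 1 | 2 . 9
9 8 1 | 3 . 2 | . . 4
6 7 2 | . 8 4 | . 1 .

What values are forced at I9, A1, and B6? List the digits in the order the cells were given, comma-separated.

For I9:
  Row 9 already contains {1, 2, 4, 6, 7, 8}.
  Column I already contains {2, 3, 4, 6, 7, 8, 9}.
  Its 3×3 block (box 9) already contains {1, 2, 4, 9}.
  The only value from 1–9 not eliminated is 5, so I9 = 5.
For A1:
  Consider where 8 can go in row 1.
  C1 is out (column C already has a 8).
  G1 is out (column G already has a 8).
  H1 is out (box 3 already has a 8).
  So the only cell in row 1 that can hold 8 is A1.
  So A1 = 8.
For B6:
  Row 6 already contains {2, 4, 6, 7, 8}.
  Column B already contains {1, 3, 7, 8, 9}.
  Its 3×3 block (box 4) already contains {1, 2, 4, 8, 9}.
  The only value from 1–9 not eliminated is 5, so B6 = 5.

5,8,5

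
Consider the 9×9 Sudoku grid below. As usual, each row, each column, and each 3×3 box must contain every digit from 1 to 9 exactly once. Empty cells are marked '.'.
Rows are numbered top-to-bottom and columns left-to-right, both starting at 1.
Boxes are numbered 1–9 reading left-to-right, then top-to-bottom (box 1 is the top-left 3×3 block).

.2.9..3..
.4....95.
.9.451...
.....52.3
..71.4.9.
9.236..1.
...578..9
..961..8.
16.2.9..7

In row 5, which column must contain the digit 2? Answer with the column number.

Consider where 2 can go in row 5.
R5C1 is out (box 4 already has a 2).
R5C2 is out (column 2 already has a 2).
R5C7 is out (column 7 already has a 2).
R5C9 is out (box 6 already has a 2).
So the only cell in row 5 that can hold 2 is R5C5.
That is column 5.

5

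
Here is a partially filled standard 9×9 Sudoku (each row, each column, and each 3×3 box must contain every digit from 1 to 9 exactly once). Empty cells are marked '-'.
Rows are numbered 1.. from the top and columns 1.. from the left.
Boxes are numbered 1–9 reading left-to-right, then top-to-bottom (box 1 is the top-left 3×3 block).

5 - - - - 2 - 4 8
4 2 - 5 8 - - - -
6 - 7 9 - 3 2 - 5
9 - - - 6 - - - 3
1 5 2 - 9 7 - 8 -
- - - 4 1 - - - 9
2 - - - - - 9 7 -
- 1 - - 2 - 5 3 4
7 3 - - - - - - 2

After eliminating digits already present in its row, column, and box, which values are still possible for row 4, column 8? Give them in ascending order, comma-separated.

1,2,5

Row 4 already contains {3, 6, 9}.
Column 8 already contains {3, 4, 7, 8}.
Its 3×3 block (box 6) already contains {3, 8, 9}.
Removing those from 1–9 leaves {1, 2, 5} as the candidates for row 4, column 8.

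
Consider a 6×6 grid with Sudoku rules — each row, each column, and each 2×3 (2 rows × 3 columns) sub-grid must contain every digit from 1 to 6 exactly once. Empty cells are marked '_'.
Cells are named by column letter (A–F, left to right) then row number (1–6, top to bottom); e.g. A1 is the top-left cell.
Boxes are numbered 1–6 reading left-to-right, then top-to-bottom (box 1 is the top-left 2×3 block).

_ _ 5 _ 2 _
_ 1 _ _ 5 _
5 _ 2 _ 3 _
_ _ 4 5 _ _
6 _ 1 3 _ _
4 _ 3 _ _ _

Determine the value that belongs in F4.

Cell F4 itself could take any of {1, 2, 6} by direct elimination.
Consider where 2 can go in box 4.
D3 is out (row 3 already has a 2).
F3 is out (row 3 already has a 2).
E4 is out (column E already has a 2).
So the only cell in box 4 that can hold 2 is F4.
Therefore F4 = 2.

2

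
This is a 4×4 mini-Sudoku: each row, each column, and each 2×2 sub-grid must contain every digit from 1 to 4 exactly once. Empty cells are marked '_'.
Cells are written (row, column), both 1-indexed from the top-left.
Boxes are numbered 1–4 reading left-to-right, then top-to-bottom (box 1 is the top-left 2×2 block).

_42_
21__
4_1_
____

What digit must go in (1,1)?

3

Row 1 already contains {2, 4}.
Column 1 already contains {2, 4}.
Its 2×2 block (box 1) already contains {1, 2, 4}.
The only value from 1–4 not eliminated is 3, so (1,1) = 3.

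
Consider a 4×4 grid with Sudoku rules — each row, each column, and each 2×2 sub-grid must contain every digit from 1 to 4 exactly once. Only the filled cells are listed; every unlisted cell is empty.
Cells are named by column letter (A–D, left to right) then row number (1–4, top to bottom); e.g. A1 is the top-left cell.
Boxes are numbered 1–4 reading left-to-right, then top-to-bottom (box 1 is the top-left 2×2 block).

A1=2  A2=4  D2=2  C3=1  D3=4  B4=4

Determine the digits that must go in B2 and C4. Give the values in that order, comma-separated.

For B2:
  Consider where 1 can go in row 2.
  C2 is out (column C already has a 1).
  So the only cell in row 2 that can hold 1 is B2.
  So B2 = 1.
For C4:
  Consider where 2 can go in row 4.
  A4 is out (column A already has a 2).
  D4 is out (column D already has a 2).
  So the only cell in row 4 that can hold 2 is C4.
  So C4 = 2.

1,2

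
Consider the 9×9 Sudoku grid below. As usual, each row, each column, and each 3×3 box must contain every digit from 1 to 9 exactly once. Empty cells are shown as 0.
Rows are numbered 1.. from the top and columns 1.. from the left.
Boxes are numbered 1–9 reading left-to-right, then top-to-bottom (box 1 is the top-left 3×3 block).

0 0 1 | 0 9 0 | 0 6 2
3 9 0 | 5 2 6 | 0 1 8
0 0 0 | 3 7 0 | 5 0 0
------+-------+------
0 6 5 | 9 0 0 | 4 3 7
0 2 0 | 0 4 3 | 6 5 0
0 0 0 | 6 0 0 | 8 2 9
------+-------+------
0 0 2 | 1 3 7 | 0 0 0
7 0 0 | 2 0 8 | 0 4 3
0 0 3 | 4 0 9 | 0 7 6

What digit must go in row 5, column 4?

Cell row 5, column 4 itself could take any of {7, 8} by direct elimination.
Consider where 7 can go in column 4.
row 1, column 4 is out (box 2 already has a 7).
So the only cell in column 4 that can hold 7 is row 5, column 4.
Therefore row 5, column 4 = 7.

7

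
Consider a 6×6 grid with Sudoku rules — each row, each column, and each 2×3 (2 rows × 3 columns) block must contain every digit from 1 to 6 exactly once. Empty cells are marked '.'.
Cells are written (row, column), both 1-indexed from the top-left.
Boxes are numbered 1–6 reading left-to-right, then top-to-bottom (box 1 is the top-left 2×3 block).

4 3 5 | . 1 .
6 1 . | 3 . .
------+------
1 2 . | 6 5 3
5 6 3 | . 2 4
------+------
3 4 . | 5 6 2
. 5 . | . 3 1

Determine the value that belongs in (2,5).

4

Row 2 already contains {1, 3, 6}.
Column 5 already contains {1, 2, 3, 5, 6}.
Its 2×3 block (box 2) already contains {1, 3}.
The only value from 1–6 not eliminated is 4, so (2,5) = 4.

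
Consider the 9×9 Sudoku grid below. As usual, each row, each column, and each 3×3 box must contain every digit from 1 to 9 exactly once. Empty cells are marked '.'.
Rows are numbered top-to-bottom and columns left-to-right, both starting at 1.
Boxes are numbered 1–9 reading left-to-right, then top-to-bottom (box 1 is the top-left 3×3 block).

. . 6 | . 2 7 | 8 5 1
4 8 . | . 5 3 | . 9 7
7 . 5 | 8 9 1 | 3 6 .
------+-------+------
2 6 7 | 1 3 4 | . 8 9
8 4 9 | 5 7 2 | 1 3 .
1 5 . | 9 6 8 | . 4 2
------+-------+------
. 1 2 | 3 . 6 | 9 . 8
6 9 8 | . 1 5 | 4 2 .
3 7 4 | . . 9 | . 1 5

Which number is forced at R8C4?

Row 8 already contains {1, 2, 4, 5, 6, 8, 9}.
Column 4 already contains {1, 3, 5, 8, 9}.
Its 3×3 block (box 8) already contains {1, 3, 5, 6, 9}.
The only value from 1–9 not eliminated is 7, so R8C4 = 7.

7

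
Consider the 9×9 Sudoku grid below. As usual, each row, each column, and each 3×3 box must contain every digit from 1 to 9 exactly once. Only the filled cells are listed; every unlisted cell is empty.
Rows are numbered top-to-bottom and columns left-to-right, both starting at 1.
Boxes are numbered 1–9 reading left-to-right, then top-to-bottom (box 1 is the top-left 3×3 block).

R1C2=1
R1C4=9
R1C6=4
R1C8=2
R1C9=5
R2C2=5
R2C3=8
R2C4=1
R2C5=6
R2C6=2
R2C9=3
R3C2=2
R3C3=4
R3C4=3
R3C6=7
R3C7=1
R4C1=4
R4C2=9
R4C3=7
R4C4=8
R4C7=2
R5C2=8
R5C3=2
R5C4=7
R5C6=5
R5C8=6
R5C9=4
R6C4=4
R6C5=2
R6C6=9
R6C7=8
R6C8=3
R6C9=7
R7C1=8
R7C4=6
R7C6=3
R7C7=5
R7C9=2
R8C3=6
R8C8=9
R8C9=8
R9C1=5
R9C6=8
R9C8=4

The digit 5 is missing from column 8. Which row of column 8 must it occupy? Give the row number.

Consider where 5 can go in column 8.
R2C8 is out (row 2 already has a 5).
R3C8 is out (box 3 already has a 5).
R7C8 is out (row 7 already has a 5).
So the only cell in column 8 that can hold 5 is R4C8.
That is row 4.

4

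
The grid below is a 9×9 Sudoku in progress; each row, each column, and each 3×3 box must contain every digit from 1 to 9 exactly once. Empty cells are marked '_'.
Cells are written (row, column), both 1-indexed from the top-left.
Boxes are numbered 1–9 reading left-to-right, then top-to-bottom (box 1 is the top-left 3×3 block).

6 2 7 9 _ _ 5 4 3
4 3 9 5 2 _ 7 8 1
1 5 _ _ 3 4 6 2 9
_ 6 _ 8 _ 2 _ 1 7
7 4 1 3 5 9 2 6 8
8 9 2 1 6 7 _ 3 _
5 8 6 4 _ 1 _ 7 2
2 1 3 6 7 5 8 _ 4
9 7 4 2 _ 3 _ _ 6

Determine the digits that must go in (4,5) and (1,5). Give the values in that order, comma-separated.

For (4,5):
  Row 4 already contains {1, 2, 6, 7, 8}.
  Column 5 already contains {2, 3, 5, 6, 7}.
  Its 3×3 block (box 5) already contains {1, 2, 3, 5, 6, 7, 8, 9}.
  The only value from 1–9 not eliminated is 4, so (4,5) = 4.
For (1,5):
  Consider where 1 can go in box 2.
  (1,6) is out (column 6 already has a 1).
  (2,6) is out (row 2 already has a 1).
  (3,4) is out (row 3 already has a 1).
  So the only cell in box 2 that can hold 1 is (1,5).
  So (1,5) = 1.

4,1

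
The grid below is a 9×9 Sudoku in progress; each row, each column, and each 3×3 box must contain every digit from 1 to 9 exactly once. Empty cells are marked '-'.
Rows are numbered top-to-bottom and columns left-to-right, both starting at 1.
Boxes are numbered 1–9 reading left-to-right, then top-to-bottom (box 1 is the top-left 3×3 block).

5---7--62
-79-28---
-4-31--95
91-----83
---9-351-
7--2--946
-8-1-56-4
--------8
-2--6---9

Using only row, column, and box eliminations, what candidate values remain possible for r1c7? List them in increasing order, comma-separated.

Row 1 already contains {2, 5, 6, 7}.
Column 7 already contains {5, 6, 9}.
Its 3×3 block (box 3) already contains {2, 5, 6, 9}.
Removing those from 1–9 leaves {1, 3, 4, 8} as the candidates for r1c7.

1,3,4,8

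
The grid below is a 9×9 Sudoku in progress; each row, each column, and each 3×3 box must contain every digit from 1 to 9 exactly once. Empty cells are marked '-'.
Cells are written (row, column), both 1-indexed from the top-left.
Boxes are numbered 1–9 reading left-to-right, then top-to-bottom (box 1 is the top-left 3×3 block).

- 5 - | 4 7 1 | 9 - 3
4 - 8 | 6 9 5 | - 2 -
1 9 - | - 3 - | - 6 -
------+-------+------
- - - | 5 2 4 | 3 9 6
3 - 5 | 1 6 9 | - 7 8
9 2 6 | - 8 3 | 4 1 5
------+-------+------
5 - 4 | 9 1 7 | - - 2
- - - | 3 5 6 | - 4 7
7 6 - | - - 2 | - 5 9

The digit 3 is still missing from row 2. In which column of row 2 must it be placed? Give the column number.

2

Consider where 3 can go in row 2.
(2,7) is out (column 7 already has a 3).
(2,9) is out (column 9 already has a 3).
So the only cell in row 2 that can hold 3 is (2,2).
That is column 2.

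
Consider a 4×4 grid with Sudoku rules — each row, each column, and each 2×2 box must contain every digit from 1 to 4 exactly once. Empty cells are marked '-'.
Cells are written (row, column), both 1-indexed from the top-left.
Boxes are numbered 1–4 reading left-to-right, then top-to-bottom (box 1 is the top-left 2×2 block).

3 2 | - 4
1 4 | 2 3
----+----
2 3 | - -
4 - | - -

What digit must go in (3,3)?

Cell (3,3) itself could take any of {1, 4} by direct elimination.
Consider where 4 can go in row 3.
(3,4) is out (column 4 already has a 4).
So the only cell in row 3 that can hold 4 is (3,3).
Therefore (3,3) = 4.

4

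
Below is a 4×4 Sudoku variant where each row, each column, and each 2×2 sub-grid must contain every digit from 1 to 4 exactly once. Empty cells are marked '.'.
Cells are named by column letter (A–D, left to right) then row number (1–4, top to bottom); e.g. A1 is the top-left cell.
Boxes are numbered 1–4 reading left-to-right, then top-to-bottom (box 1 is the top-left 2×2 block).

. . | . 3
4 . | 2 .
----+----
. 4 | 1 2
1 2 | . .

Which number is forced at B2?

Cell B2 itself could take any of {1, 3} by direct elimination.
Consider where 3 can go in box 1.
A1 is out (row 1 already has a 3).
B1 is out (row 1 already has a 3).
So the only cell in box 1 that can hold 3 is B2.
Therefore B2 = 3.

3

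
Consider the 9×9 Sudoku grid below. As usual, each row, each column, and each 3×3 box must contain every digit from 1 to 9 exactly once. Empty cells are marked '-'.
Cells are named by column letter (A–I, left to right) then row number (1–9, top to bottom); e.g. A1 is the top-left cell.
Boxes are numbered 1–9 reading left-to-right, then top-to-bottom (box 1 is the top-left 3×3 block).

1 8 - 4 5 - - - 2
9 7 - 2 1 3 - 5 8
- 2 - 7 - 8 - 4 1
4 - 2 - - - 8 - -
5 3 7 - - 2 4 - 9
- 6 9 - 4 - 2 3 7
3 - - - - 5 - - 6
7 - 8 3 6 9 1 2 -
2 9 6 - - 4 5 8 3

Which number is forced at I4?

5

Row 4 already contains {2, 4, 8}.
Column I already contains {1, 2, 3, 6, 7, 8, 9}.
Its 3×3 block (box 6) already contains {2, 3, 4, 7, 8, 9}.
The only value from 1–9 not eliminated is 5, so I4 = 5.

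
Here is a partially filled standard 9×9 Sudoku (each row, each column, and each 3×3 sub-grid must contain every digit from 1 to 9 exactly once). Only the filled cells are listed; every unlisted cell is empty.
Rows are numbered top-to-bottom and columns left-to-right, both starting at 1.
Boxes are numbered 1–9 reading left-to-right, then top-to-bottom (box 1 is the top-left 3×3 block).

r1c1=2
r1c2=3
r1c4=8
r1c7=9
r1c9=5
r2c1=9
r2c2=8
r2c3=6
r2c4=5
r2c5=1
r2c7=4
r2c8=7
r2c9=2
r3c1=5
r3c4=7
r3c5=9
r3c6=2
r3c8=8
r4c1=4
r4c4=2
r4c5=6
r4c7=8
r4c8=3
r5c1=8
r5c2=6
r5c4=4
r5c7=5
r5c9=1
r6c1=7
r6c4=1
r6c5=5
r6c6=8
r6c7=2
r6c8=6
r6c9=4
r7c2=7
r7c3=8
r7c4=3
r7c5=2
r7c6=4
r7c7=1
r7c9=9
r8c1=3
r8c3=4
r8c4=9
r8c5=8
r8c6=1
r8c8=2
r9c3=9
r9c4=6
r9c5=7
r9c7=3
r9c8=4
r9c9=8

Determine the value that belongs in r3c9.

Cell r3c9 itself could take any of {3, 6} by direct elimination.
Consider where 3 can go in box 3.
r1c8 is out (row 1 already has a 3).
r3c7 is out (column 7 already has a 3).
So the only cell in box 3 that can hold 3 is r3c9.
Therefore r3c9 = 3.

3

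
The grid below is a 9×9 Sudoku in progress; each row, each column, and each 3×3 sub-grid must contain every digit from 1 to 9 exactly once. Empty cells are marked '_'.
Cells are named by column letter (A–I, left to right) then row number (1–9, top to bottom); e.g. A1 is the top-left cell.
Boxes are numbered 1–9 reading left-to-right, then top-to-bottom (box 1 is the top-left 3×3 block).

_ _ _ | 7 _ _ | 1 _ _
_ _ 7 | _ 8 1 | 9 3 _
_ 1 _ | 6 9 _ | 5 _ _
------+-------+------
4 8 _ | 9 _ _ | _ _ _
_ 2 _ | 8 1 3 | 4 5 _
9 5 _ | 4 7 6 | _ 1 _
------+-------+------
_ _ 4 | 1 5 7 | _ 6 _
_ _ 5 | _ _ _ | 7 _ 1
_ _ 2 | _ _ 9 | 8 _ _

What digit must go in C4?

1

Cell C4 itself could take any of {1, 3, 6} by direct elimination.
Consider where 1 can go in box 4.
A5 is out (row 5 already has a 1).
C5 is out (row 5 already has a 1).
C6 is out (row 6 already has a 1).
So the only cell in box 4 that can hold 1 is C4.
Therefore C4 = 1.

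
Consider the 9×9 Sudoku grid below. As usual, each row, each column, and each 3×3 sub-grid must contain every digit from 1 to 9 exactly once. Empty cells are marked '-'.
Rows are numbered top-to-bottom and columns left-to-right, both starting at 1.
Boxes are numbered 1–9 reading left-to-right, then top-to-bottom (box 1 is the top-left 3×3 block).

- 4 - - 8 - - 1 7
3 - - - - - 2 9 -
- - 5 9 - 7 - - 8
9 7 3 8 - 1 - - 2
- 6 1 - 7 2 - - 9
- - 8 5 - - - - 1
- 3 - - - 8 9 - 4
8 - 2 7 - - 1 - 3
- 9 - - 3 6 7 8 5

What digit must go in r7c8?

2

Cell r7c8 itself could take any of {2, 6} by direct elimination.
Consider where 2 can go in column 8.
r3c8 is out (box 3 already has a 2).
r4c8 is out (row 4 already has a 2).
r5c8 is out (row 5 already has a 2).
r6c8 is out (box 6 already has a 2).
r8c8 is out (row 8 already has a 2).
So the only cell in column 8 that can hold 2 is r7c8.
Therefore r7c8 = 2.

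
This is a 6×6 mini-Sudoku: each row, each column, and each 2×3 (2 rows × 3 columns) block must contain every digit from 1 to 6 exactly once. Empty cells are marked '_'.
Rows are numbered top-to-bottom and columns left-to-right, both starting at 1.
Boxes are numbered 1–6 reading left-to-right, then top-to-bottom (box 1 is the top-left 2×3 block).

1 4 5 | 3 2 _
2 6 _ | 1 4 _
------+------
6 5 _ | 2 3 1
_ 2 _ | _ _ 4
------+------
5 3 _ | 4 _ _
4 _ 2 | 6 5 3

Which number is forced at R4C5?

Row 4 already contains {2, 4}.
Column 5 already contains {2, 3, 4, 5}.
Its 2×3 block (box 4) already contains {1, 2, 3, 4}.
The only value from 1–6 not eliminated is 6, so R4C5 = 6.

6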